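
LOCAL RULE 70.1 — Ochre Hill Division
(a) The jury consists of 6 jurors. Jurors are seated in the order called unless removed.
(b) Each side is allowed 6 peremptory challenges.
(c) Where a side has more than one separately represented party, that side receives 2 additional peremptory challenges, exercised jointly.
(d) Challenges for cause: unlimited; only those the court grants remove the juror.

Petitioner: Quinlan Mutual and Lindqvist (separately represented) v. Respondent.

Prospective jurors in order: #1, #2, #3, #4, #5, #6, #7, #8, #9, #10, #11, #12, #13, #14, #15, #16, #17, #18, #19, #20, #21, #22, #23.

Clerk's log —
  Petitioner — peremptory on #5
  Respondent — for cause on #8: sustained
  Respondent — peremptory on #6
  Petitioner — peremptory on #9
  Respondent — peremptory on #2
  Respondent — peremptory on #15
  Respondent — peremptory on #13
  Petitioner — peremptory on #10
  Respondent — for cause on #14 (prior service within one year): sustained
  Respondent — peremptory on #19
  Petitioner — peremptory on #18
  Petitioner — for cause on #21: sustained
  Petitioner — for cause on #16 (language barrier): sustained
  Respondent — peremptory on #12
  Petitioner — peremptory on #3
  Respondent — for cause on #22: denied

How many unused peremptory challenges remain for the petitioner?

Petitioner allotment: 6 base + 2 multi-party = 8.
Petitioner peremptories used: #5, #9, #10, #18, #3 — 5 (for-cause on #21, #16 don't count).
Remaining: 8 − 5 = 3.

3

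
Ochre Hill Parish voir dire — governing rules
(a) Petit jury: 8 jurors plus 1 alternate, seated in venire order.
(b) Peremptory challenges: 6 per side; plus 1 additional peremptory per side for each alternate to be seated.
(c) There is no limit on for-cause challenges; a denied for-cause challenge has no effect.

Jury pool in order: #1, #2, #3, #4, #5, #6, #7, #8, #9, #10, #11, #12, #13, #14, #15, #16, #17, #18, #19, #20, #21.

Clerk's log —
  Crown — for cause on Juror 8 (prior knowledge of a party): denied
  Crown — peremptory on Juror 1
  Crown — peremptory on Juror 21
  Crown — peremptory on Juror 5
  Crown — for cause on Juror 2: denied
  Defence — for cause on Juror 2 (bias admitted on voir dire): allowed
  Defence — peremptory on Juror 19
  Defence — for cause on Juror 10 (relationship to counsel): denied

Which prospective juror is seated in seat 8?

Removed: #1, #2, #5, #19, #21. (#8, #10 stay — for-cause denied.)
Filling seats in venire order through position 8: #3, #4, #6, #7, #8, #9, #10, #11.
So seat 8 is #11.

11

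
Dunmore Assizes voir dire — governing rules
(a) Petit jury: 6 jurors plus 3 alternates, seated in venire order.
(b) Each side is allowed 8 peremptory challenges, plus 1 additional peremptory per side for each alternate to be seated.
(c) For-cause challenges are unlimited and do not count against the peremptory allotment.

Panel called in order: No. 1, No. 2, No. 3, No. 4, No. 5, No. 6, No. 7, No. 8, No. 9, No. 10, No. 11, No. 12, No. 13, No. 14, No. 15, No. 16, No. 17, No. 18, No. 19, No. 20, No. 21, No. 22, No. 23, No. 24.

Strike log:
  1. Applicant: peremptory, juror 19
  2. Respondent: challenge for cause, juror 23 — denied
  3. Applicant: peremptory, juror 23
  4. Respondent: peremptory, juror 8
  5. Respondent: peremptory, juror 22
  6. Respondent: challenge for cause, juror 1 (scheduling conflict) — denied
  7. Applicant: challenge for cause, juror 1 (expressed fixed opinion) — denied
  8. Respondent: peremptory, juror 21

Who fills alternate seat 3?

Removed: #8, #19, #21, #22, #23. (#1 stays — for-cause denied.)
Filling seats in venire order through position 9: #1, #2, #3, #4, #5, #6, #7, #9, #10.
So alternate 3 is #10.

10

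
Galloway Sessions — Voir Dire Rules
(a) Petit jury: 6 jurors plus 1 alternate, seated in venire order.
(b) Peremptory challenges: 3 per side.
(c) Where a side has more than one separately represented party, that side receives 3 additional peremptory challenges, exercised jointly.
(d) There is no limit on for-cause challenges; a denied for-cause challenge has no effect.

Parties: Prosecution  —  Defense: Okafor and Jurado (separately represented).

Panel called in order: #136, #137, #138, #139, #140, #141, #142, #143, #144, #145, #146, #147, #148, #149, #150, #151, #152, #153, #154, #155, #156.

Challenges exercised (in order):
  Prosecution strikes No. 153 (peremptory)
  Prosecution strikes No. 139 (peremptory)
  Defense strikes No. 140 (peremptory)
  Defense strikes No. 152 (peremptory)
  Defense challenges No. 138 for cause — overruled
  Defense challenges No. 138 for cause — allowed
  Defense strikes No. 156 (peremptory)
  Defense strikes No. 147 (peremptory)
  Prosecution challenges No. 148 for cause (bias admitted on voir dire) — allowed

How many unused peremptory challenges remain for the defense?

2

Defense allotment: 3 base + 3 multi-party = 6.
Defense peremptories used: #140, #152, #156, #147 — 4 (for-cause on #138, #138 don't count).
Remaining: 6 − 4 = 2.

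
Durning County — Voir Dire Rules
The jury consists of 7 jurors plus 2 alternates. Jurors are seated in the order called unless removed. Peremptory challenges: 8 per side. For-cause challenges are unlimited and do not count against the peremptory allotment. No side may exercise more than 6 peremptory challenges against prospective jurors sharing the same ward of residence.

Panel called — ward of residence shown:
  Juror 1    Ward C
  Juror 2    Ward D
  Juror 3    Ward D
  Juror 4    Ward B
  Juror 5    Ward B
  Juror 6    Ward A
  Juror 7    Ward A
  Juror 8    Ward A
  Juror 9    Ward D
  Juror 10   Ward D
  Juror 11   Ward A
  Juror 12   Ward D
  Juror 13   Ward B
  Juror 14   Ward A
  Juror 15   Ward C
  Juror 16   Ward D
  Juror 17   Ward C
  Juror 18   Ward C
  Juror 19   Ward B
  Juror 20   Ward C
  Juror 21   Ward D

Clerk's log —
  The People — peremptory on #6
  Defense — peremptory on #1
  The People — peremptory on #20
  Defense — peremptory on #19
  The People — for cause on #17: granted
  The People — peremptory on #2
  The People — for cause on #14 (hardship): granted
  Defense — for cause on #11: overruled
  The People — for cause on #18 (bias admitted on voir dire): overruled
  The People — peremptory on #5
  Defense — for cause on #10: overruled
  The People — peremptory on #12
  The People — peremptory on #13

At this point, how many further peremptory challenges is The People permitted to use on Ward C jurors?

2

The People peremptories so far: #6, #20, #2, #5, #12, #13 — 6 of 8 used, 2 left overall.
Against Ward C: #20 — 1 used; per-ward cap 6 leaves 5.
Binding limit: min(2, 5) = 2.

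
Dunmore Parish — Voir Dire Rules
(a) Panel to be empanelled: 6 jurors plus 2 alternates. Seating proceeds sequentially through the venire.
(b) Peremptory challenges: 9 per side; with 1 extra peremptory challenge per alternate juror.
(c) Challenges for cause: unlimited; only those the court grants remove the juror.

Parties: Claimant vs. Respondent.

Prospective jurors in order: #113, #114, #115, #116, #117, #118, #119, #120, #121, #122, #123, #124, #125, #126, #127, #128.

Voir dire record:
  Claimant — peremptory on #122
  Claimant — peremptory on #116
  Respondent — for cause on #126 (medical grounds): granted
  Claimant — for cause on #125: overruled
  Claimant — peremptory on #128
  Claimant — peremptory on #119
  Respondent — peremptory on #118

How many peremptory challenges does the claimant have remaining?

Claimant allotment: 9 base + 1 × 2 alternates = 11.
Claimant peremptories used: #122, #116, #128, #119 — 4 (the for-cause on #125 doesn't count).
Remaining: 11 − 4 = 7.

7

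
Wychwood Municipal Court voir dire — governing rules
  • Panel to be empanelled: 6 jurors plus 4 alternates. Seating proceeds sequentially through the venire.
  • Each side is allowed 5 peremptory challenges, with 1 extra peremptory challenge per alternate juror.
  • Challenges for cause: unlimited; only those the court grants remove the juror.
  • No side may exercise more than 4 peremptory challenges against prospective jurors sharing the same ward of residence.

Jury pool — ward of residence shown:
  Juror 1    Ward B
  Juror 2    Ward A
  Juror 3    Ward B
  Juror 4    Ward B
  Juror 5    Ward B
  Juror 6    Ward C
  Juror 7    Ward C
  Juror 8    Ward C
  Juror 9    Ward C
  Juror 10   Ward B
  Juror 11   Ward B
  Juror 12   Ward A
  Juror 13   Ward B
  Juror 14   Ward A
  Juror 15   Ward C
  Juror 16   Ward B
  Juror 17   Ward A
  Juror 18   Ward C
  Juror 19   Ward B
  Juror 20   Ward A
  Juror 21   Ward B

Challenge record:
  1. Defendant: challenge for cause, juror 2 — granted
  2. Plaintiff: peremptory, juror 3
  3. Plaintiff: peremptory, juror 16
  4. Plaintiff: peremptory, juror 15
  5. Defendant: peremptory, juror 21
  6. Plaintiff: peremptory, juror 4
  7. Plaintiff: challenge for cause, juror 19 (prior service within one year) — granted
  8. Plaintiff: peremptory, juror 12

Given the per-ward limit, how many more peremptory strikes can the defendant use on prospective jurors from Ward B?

Defendant peremptories so far: #21 — 1 of 9 used, 8 left overall.
Against Ward B: #21 — 1 used; per-ward cap 4 leaves 3.
Binding limit: min(8, 3) = 3.

3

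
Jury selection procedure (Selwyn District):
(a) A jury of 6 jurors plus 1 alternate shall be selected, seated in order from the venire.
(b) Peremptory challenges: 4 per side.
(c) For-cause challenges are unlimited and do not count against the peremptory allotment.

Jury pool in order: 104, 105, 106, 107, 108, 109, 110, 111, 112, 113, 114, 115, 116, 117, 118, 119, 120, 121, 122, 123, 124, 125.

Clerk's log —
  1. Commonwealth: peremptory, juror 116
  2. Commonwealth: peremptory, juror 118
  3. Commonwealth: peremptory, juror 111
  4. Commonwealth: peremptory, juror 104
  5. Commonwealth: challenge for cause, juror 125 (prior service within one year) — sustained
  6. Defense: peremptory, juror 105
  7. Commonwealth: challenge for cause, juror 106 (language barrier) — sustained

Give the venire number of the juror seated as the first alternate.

Removed: #104, #105, #106, #111, #116, #118, #125.
Seating in order: seats 1–6 → #107, #108, #109, #110, #112, #113; alternates → #114.
So alternate 1 is #114.

114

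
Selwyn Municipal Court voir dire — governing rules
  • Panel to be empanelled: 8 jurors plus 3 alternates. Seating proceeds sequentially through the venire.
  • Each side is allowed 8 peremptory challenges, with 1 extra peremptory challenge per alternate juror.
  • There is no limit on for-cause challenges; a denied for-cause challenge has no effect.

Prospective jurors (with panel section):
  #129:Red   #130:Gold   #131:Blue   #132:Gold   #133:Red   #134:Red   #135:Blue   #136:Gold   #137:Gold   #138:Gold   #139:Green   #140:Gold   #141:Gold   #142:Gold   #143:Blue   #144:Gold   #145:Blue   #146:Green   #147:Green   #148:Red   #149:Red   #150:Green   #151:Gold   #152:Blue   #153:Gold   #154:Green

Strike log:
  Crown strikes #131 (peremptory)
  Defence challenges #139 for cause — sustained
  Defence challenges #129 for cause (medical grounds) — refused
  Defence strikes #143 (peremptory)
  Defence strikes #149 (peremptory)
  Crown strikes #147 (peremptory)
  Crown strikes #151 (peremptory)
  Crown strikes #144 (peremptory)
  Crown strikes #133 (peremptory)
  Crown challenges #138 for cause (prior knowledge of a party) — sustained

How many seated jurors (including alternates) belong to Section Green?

0

Removed: #131, #133, #138, #139, #143, #144, #147, #149, #151.
Seated (11 incl. alternates): #129, #130, #132, #134, #135, #136, #137, #140, #141, #142, #145.
None of those are in Section Green → 0.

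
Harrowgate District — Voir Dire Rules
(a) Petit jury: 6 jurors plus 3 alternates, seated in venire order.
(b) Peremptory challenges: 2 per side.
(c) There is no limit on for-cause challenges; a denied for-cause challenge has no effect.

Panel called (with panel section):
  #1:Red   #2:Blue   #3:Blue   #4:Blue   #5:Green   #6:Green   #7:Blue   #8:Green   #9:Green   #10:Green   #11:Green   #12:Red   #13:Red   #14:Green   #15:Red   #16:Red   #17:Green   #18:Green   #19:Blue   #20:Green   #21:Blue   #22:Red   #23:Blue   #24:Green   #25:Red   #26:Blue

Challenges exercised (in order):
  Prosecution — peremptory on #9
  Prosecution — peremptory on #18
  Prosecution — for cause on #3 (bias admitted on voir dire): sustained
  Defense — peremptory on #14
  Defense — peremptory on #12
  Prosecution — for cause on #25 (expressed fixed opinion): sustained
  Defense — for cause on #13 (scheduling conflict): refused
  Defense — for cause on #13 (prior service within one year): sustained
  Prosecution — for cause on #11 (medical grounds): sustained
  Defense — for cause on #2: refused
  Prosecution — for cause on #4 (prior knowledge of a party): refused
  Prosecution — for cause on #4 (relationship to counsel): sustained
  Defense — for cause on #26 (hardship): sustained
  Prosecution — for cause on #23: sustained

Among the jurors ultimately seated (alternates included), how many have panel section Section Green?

Removed: #3, #4, #9, #11, #12, #13, #14, #18, #23, #25, #26.
Seated (9 incl. alternates): #1, #2, #5, #6, #7, #8, #10, #15, #16.
Of those, in Section Green: #5, #6, #8, #10 → 4.

4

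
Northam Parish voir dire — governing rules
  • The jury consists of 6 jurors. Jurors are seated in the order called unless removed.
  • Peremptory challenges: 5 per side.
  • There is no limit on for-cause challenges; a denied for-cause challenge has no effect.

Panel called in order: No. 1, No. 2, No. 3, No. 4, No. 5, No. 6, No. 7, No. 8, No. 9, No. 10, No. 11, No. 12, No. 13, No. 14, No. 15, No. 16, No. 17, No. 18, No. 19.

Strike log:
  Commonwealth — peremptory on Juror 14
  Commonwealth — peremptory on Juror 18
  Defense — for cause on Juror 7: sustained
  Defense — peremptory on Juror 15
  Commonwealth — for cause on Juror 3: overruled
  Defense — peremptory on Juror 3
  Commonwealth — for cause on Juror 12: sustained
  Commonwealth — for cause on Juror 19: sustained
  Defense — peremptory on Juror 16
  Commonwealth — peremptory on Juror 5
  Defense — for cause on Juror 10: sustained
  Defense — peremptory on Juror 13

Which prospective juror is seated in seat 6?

9

Removed: #3, #5, #7, #10, #12, #13, #14, #15, #16, #18, #19.
Seating in order: seats 1–6 → #1, #2, #4, #6, #8, #9.
So seat 6 is #9.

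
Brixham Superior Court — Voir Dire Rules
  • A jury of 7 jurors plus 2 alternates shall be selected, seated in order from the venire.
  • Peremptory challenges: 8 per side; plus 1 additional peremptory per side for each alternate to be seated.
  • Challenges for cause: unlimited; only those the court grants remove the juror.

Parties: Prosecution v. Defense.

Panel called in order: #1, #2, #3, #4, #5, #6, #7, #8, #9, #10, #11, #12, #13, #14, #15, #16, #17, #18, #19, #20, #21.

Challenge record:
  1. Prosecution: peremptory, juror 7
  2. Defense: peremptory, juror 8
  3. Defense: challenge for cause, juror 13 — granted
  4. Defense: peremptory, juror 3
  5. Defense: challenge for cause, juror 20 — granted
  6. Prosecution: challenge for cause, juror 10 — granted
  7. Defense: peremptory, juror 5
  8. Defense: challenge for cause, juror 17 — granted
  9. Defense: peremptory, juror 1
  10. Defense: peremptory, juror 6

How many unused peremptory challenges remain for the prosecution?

Prosecution allotment: 8 base + 1 × 2 alternates = 10.
Prosecution peremptories used: #7 — 1 (the for-cause on #10 doesn't count).
Remaining: 10 − 1 = 9.

9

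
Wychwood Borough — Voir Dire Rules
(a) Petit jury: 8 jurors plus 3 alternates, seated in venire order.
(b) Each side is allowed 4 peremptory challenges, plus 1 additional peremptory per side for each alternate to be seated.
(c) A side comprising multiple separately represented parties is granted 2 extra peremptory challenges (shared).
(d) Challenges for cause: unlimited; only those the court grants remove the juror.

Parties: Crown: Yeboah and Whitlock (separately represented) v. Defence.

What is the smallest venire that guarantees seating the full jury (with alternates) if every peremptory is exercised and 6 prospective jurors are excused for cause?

Seats to fill: 8 + 3 alternates = 11.
Peremptories — Crown: 4 + 1×3 + 2 = 9; Defence: 4 + 1×3 = 7; total 16.
For-cause removals: 6.
Minimum venire: 11 + 16 + 6 = 33.

33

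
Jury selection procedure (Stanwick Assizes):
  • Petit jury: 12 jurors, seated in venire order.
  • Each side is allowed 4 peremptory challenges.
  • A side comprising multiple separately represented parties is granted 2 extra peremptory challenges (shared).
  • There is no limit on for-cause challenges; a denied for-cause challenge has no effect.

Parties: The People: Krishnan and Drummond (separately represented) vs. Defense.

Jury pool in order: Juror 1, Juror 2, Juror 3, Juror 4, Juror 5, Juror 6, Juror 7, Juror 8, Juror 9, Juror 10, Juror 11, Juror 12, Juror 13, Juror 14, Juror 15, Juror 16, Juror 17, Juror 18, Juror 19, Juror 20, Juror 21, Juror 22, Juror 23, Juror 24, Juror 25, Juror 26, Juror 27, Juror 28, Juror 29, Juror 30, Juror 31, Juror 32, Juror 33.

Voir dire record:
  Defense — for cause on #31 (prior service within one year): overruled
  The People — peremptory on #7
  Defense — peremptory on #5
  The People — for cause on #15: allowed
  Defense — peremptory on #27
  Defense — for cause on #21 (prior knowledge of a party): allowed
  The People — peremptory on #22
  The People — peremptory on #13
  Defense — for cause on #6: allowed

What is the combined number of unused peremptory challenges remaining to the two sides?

The People allotment: 4 base + 2 multi-party = 6. Defense allotment: 4.
The People peremptories used: #7, #22, #13 — 3 (the for-cause on #15 doesn't count).
Defense peremptories used: #5, #27 — 2 (for-cause on #31, #21, #6 don't count).
Remaining: (6 − 3) + (4 − 2) = 5.

5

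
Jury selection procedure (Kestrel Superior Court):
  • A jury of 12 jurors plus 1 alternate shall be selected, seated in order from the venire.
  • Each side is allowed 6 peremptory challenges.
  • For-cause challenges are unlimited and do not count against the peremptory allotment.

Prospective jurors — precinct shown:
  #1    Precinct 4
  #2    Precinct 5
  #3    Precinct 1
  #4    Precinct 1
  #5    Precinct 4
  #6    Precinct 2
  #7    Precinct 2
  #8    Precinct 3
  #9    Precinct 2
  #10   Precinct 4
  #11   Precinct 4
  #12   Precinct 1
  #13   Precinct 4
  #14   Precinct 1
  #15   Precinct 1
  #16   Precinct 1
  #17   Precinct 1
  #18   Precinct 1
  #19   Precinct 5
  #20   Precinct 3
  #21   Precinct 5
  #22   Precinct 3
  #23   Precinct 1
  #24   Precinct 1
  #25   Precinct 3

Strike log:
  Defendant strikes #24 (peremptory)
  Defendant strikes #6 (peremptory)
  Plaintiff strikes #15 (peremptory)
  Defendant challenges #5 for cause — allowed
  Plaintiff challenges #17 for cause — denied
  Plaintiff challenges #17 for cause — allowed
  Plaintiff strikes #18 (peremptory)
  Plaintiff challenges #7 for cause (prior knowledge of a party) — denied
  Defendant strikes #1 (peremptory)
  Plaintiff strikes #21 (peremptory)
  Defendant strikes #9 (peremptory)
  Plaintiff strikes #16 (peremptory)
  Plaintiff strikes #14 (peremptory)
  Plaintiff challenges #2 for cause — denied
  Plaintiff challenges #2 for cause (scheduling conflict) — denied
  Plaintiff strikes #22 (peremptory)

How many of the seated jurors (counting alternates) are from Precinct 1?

4

Removed: #1, #5, #6, #9, #14, #15, #16, #17, #18, #21, #22, #24.
Seated (13 incl. alternates): #2, #3, #4, #7, #8, #10, #11, #12, #13, #19, #20, #23, #25.
Of those, in Precinct 1: #3, #4, #12, #23 → 4.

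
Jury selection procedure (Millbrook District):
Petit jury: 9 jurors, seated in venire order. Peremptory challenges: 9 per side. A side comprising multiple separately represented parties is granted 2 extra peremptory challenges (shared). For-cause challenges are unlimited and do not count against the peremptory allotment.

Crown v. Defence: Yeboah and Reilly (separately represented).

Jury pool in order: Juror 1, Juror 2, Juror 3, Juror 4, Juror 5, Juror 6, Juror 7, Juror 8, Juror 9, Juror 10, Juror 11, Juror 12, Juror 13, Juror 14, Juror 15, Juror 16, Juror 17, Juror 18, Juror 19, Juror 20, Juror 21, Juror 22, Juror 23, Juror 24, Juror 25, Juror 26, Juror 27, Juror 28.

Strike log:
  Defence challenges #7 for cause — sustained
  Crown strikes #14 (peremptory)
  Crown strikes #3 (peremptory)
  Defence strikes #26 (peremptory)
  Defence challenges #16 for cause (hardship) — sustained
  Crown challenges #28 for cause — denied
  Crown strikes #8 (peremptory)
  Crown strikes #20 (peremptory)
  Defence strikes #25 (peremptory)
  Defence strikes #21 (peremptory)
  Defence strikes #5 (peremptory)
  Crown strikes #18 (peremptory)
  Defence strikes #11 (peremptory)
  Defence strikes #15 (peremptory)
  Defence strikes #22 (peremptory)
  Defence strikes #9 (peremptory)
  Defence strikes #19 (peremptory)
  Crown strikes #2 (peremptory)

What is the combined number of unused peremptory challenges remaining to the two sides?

5

Crown allotment: 9. Defence allotment: 9 base + 2 multi-party = 11.
Crown peremptories used: #14, #3, #8, #20, #18, #2 — 6 (the for-cause on #28 doesn't count).
Defence peremptories used: #26, #25, #21, #5, #11, #15, #22, #9, #19 — 9 (for-cause on #7, #16 don't count).
Remaining: (9 − 6) + (11 − 9) = 5.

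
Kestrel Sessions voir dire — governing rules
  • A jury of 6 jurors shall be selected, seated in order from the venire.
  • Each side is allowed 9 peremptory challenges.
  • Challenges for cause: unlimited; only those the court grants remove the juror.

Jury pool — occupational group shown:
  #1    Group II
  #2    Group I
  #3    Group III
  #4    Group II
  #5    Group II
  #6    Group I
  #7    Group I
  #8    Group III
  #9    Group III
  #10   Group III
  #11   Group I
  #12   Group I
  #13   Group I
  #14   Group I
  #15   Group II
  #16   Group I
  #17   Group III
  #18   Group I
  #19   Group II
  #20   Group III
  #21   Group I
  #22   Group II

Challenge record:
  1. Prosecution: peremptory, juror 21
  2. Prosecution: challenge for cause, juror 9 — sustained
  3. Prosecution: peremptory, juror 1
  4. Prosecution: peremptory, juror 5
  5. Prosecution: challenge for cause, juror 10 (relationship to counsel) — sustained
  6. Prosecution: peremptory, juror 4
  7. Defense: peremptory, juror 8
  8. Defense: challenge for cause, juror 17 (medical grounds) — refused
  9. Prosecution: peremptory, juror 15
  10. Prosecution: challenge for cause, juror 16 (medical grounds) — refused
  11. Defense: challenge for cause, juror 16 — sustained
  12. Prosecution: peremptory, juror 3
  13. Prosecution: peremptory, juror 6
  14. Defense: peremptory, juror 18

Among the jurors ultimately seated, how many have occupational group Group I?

6

Removed: #1, #3, #4, #5, #6, #8, #9, #10, #15, #16, #18, #21.
Seated jurors 1–6: #2, #7, #11, #12, #13, #14.
Of those, in Group I: #2, #7, #11, #12, #13, #14 → 6.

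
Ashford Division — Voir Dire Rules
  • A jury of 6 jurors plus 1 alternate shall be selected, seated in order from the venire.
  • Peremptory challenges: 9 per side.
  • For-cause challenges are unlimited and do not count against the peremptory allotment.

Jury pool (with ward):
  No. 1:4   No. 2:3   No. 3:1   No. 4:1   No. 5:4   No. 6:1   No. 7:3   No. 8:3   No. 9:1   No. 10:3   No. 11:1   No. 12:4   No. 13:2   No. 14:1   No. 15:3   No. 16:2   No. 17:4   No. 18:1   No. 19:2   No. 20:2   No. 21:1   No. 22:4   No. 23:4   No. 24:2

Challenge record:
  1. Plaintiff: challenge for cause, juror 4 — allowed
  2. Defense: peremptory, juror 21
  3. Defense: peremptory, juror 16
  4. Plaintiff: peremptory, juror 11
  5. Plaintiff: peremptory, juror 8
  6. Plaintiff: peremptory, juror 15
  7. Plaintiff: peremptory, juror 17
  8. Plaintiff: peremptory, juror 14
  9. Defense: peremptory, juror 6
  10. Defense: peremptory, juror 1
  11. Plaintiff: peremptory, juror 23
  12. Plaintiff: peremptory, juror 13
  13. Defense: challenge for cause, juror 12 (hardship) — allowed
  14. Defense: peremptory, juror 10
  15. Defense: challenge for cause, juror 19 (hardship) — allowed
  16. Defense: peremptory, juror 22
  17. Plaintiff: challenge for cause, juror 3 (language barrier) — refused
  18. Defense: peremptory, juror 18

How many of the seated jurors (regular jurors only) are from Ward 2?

Removed: #1, #4, #6, #8, #10, #11, #12, #13, #14, #15, #16, #17, #18, #19, #21, #22, #23.
Seated jurors 1–6: #2, #3, #5, #7, #9, #20 (alternates #24 not counted).
Of those, in Ward 2: #20 → 1.

1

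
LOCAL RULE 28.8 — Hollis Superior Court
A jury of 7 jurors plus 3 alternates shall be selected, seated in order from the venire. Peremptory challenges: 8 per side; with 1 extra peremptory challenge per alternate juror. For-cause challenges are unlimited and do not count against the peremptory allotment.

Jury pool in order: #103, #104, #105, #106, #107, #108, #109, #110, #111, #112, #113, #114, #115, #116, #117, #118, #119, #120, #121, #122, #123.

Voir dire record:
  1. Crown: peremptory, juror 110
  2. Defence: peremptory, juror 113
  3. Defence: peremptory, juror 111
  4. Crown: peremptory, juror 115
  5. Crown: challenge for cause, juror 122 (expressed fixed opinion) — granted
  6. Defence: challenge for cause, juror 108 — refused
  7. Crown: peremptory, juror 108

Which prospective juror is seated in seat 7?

112

Removed: #108, #110, #111, #113, #115, #122.
Seating in order: seats 1–7 → #103, #104, #105, #106, #107, #109, #112; alternates → #114, #116, #117.
So seat 7 is #112.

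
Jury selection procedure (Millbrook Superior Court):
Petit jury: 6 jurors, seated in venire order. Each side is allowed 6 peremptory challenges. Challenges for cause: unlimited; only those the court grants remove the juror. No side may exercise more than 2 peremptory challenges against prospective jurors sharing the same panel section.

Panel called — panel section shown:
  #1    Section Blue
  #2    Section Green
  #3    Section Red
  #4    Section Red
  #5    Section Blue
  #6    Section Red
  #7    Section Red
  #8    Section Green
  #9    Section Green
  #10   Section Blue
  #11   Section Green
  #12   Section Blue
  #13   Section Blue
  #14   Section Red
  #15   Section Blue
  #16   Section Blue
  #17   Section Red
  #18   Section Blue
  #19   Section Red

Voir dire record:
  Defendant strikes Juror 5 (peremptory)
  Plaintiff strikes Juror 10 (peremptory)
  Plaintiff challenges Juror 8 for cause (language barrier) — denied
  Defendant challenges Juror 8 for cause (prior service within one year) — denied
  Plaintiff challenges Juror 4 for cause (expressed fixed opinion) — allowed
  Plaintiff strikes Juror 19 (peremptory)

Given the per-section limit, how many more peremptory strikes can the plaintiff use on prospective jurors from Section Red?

Plaintiff peremptories so far: #10, #19 — 2 of 6 used, 4 left overall.
Against Section Red: #19 — 1 used; per-section cap 2 leaves 1.
Binding limit: min(4, 1) = 1.

1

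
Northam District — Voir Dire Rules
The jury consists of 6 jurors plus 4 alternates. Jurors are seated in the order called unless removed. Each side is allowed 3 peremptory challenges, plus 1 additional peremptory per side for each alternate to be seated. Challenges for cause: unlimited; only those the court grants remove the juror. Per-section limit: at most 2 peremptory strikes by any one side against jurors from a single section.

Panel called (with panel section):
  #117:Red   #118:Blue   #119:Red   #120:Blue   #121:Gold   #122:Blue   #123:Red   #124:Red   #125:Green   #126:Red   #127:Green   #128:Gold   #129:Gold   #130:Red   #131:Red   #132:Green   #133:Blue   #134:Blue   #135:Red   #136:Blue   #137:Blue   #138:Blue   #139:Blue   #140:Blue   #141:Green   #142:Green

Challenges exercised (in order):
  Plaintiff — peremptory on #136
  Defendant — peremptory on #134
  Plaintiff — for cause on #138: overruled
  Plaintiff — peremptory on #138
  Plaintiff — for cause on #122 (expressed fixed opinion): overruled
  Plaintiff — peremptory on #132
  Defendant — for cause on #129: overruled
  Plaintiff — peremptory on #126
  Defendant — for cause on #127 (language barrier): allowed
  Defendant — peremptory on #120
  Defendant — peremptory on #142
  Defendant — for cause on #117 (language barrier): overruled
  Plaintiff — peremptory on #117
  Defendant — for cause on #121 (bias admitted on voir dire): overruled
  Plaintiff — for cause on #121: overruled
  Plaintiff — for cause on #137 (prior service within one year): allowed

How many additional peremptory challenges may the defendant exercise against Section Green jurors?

1

Defendant peremptories so far: #134, #120, #142 — 3 of 7 used, 4 left overall.
Against Section Green: #142 — 1 used; per-section cap 2 leaves 1.
Binding limit: min(4, 1) = 1.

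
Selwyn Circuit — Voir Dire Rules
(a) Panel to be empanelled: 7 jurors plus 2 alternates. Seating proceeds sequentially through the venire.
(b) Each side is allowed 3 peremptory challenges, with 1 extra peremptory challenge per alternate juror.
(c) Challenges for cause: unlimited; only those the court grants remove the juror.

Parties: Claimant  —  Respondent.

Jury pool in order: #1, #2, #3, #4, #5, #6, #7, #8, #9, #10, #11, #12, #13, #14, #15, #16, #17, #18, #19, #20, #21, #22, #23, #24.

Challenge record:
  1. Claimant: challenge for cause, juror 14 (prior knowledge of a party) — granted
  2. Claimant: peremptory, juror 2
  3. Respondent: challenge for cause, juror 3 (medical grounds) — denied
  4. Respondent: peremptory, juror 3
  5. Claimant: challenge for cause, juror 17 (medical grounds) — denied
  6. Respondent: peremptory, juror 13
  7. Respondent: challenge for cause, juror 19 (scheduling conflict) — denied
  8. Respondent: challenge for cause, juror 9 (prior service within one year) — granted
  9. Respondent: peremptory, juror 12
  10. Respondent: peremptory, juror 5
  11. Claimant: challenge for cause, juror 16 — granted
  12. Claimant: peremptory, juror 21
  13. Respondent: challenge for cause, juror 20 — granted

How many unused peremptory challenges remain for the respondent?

1

Respondent allotment: 3 base + 1 × 2 alternates = 5.
Respondent peremptories used: #3, #13, #12, #5 — 4 (for-cause on #3, #19, #9, #20 don't count).
Remaining: 5 − 4 = 1.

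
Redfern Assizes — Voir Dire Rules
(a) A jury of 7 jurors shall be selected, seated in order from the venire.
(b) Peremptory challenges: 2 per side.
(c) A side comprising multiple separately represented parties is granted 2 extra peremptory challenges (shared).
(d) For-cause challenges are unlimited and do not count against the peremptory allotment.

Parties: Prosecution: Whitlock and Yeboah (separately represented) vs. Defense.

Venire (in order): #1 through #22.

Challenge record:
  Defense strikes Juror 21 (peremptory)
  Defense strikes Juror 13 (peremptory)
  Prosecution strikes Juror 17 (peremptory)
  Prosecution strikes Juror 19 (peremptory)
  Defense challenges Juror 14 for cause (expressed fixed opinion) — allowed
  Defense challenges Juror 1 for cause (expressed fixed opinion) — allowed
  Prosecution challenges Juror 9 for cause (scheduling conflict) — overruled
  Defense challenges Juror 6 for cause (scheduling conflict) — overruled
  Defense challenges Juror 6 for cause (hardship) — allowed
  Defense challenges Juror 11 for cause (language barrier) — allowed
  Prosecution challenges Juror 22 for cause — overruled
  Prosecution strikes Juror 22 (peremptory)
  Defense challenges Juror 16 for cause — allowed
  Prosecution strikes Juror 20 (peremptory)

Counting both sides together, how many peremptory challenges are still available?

0

Prosecution allotment: 2 base + 2 multi-party = 4. Defense allotment: 2.
Prosecution peremptories used: #17, #19, #22, #20 — 4 (for-cause on #9, #22 don't count).
Defense peremptories used: #21, #13 — 2 (for-cause on #14, #1, #6, #6, #11, #16 don't count).
Remaining: (4 − 4) + (2 − 2) = 0.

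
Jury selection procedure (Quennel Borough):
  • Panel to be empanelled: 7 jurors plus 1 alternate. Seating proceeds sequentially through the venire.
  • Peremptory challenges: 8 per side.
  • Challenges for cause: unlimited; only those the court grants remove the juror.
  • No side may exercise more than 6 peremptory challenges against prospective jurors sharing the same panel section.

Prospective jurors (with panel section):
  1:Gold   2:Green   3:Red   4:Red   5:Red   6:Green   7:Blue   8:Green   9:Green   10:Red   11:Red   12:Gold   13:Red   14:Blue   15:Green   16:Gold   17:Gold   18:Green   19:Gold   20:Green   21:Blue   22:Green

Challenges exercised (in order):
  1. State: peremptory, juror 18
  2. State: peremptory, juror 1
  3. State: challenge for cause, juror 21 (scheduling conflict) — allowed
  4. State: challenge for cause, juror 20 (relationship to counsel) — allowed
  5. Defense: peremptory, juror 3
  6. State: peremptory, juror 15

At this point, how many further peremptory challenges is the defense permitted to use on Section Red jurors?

Defense peremptories so far: #3 — 1 of 8 used, 7 left overall.
Against Section Red: #3 — 1 used; per-section cap 6 leaves 5.
Binding limit: min(7, 5) = 5.

5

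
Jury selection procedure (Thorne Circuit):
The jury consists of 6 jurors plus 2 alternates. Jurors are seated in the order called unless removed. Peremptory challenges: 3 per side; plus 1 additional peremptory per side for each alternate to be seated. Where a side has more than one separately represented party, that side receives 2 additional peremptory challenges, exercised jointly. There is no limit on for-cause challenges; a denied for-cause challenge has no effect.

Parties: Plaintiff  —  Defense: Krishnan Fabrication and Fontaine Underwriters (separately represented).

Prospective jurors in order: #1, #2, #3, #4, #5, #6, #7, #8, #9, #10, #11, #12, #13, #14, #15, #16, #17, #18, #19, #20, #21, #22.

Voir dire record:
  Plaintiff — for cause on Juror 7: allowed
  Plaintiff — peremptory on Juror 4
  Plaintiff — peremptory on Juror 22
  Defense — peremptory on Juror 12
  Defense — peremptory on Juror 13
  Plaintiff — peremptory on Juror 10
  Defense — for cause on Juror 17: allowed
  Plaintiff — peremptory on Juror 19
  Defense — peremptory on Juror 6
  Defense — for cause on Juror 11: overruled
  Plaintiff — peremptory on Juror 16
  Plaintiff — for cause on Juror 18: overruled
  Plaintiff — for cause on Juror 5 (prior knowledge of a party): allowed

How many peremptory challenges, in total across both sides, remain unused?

4

Plaintiff allotment: 3 base + 1 × 2 alternates = 5. Defense allotment: 3 base + 1 × 2 alternates + 2 multi-party = 7.
Plaintiff peremptories used: #4, #22, #10, #19, #16 — 5 (for-cause on #7, #18, #5 don't count).
Defense peremptories used: #12, #13, #6 — 3 (for-cause on #17, #11 don't count).
Remaining: (5 − 5) + (7 − 3) = 4.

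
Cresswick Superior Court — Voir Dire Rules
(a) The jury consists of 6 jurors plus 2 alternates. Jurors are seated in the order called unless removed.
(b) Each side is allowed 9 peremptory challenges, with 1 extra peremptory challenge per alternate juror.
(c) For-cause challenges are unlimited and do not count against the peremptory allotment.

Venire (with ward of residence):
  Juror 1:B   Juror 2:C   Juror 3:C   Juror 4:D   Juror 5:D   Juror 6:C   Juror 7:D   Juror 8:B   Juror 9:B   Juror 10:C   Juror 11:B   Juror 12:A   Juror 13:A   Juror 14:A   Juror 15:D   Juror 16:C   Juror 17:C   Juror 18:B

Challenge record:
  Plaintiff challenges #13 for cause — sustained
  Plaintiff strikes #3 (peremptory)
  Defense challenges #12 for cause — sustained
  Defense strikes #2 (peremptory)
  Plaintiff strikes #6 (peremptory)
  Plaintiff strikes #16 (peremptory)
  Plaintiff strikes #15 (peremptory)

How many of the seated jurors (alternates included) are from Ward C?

Removed: #2, #3, #6, #12, #13, #15, #16.
Seated (8 incl. alternates): #1, #4, #5, #7, #8, #9, #10, #11.
Of those, in Ward C: #10 → 1.

1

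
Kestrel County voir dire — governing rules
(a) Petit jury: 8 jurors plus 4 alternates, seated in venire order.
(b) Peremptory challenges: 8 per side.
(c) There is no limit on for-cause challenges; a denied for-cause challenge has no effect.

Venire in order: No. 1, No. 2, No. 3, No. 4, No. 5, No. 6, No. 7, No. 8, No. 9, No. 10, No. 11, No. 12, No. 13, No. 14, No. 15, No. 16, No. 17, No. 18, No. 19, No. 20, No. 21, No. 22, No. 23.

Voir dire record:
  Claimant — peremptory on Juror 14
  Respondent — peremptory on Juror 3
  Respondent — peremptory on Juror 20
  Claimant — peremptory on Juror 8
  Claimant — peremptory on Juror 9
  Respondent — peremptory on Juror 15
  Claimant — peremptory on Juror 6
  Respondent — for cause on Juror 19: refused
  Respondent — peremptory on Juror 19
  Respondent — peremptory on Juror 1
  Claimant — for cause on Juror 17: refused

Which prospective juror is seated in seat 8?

Removed: #1, #3, #6, #8, #9, #14, #15, #19, #20. (#17 stays — for-cause denied.)
Seating in order: seats 1–8 → #2, #4, #5, #7, #10, #11, #12, #13; alternates → #16, #17, #18, #21.
So seat 8 is #13.

13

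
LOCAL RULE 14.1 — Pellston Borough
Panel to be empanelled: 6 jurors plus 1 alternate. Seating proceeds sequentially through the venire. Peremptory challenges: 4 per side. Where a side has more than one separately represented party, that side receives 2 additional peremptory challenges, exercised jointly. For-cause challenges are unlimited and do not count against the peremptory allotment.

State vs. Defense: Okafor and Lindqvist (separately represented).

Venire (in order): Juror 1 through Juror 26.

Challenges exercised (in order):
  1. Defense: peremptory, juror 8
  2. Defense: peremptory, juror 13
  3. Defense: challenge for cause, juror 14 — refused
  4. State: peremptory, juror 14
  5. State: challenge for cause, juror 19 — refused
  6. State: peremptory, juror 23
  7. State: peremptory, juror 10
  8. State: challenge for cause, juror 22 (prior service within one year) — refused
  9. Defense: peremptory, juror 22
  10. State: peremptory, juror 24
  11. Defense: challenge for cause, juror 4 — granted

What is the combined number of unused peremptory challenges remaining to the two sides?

State allotment: 4. Defense allotment: 4 base + 2 multi-party = 6.
State peremptories used: #14, #23, #10, #24 — 4 (for-cause on #19, #22 don't count).
Defense peremptories used: #8, #13, #22 — 3 (for-cause on #14, #4 don't count).
Remaining: (4 − 4) + (6 − 3) = 3.

3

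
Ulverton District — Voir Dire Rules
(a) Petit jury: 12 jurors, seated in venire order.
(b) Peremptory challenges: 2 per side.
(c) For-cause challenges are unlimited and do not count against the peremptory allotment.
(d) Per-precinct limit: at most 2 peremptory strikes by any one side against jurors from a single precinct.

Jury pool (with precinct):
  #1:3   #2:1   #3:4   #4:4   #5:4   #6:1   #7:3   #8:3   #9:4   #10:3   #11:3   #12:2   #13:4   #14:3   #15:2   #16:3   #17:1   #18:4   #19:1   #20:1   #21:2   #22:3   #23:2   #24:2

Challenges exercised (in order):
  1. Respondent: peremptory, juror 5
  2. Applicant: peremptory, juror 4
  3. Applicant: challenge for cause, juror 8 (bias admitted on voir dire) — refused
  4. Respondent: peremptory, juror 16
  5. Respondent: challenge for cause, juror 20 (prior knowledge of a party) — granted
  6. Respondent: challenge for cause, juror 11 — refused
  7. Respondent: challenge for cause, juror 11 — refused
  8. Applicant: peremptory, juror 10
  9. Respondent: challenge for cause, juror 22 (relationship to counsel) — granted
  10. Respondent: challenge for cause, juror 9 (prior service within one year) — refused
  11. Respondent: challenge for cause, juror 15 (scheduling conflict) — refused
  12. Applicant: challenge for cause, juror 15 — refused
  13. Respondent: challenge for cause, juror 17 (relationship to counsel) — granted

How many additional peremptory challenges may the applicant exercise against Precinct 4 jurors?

0

Applicant peremptories so far: #4, #10 — 2 of 2 used, 0 left overall.
Against Precinct 4: #4 — 1 used; per-precinct cap 2 leaves 1.
Binding limit: min(0, 1) = 0.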